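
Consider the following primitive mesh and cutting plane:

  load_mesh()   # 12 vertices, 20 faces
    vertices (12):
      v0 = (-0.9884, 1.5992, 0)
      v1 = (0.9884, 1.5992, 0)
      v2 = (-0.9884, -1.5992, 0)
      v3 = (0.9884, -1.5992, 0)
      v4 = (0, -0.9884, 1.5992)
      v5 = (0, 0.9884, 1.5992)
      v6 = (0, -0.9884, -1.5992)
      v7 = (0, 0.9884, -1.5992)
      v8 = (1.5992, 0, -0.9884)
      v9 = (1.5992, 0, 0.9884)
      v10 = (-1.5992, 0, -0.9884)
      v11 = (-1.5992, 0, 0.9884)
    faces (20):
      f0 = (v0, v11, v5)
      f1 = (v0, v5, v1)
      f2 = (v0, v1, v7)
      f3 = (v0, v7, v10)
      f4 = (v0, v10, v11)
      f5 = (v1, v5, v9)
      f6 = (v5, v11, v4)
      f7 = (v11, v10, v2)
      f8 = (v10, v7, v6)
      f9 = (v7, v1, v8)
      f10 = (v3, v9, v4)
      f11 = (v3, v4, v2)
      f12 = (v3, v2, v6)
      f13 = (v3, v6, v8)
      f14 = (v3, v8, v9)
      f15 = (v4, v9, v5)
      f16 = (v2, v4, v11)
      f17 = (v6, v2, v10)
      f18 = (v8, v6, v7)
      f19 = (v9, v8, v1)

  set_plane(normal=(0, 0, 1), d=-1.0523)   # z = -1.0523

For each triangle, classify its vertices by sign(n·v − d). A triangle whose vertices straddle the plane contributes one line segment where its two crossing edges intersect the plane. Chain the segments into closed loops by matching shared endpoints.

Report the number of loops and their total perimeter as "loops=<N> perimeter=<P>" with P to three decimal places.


loops=1 perimeter=7.954

Straddling triangles (8 of 20):
  (v0,v1,v7) [++-] → (0.338016, 1.19728, -1.0523)–(-0.338016, 1.19728, -1.0523)  len=0.6760
  (v0,v7,v10) [+-+] → (-0.338016, 1.19728, -1.0523)–(-1.4319, 0.103403, -1.0523)  len=1.5470
  (v10,v7,v6) [+--] → (-1.4319, 0.103403, -1.0523)–(-1.4319, -0.103403, -1.0523)  len=0.2068
  (v7,v1,v8) [-++] → (0.338016, 1.19728, -1.0523)–(1.4319, 0.103403, -1.0523)  len=1.5470
  (v3,v2,v6) [++-] → (-0.338016, -1.19728, -1.0523)–(0.338016, -1.19728, -1.0523)  len=0.6760
  (v3,v6,v8) [+-+] → (0.338016, -1.19728, -1.0523)–(1.4319, -0.103403, -1.0523)  len=1.5470
  (v6,v2,v10) [-++] → (-0.338016, -1.19728, -1.0523)–(-1.4319, -0.103403, -1.0523)  len=1.5470
  (v8,v6,v7) [+--] → (1.4319, -0.103403, -1.0523)–(1.4319, 0.103403, -1.0523)  len=0.2068

Chained into 1 loop(s):
  loop 1: 8 segments, perimeter = 7.9536
Total perimeter = 7.954


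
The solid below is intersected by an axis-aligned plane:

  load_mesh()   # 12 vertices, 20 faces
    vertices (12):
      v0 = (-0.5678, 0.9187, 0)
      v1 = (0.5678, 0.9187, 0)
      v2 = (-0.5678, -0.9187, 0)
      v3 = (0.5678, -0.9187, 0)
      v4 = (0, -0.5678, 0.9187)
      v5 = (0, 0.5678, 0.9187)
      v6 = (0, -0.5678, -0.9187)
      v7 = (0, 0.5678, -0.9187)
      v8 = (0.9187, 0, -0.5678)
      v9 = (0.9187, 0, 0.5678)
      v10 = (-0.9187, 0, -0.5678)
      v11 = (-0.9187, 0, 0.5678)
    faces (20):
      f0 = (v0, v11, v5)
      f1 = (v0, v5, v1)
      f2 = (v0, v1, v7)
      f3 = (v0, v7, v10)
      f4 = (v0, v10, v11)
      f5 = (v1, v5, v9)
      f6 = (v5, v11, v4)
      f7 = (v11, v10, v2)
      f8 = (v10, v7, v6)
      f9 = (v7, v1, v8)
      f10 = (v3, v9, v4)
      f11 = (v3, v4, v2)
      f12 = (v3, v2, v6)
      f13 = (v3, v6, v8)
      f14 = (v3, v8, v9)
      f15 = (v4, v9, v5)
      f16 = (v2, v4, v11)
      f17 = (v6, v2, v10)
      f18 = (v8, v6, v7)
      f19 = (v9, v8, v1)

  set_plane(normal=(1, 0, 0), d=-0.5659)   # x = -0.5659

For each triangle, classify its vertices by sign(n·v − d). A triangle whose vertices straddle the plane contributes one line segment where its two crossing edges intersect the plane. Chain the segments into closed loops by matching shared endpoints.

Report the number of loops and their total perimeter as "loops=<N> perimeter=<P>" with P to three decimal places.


Straddling triangles (10 of 20):
  (v0,v11,v5) [--+] → (-0.5659, 0.218047, 0.702553)–(-0.5659, 0.917526, 0.0030742)  len=0.9892
  (v0,v5,v1) [-++] → (-0.5659, 0.917526, 0.0030742)–(-0.5659, 0.9187, 0)  len=0.0033
  (v0,v1,v7) [-++] → (-0.5659, 0.9187, 0)–(-0.5659, 0.917526, -0.0030742)  len=0.0033
  (v0,v7,v10) [-+-] → (-0.5659, 0.917526, -0.0030742)–(-0.5659, 0.218047, -0.702553)  len=0.9892
  (v5,v11,v4) [+-+] → (-0.5659, 0.218047, 0.702553)–(-0.5659, -0.218047, 0.702553)  len=0.4361
  (v10,v7,v6) [-++] → (-0.5659, 0.218047, -0.702553)–(-0.5659, -0.218047, -0.702553)  len=0.4361
  (v3,v4,v2) [++-] → (-0.5659, -0.917526, 0.0030742)–(-0.5659, -0.9187, 0)  len=0.0033
  (v3,v2,v6) [+-+] → (-0.5659, -0.9187, 0)–(-0.5659, -0.917526, -0.0030742)  len=0.0033
  (v2,v4,v11) [-+-] → (-0.5659, -0.917526, 0.0030742)–(-0.5659, -0.218047, 0.702553)  len=0.9892
  (v6,v2,v10) [+--] → (-0.5659, -0.917526, -0.0030742)–(-0.5659, -0.218047, -0.702553)  len=0.9892

Chained into 1 loop(s):
  loop 1: 10 segments, perimeter = 4.8422
Total perimeter = 4.842

loops=1 perimeter=4.842


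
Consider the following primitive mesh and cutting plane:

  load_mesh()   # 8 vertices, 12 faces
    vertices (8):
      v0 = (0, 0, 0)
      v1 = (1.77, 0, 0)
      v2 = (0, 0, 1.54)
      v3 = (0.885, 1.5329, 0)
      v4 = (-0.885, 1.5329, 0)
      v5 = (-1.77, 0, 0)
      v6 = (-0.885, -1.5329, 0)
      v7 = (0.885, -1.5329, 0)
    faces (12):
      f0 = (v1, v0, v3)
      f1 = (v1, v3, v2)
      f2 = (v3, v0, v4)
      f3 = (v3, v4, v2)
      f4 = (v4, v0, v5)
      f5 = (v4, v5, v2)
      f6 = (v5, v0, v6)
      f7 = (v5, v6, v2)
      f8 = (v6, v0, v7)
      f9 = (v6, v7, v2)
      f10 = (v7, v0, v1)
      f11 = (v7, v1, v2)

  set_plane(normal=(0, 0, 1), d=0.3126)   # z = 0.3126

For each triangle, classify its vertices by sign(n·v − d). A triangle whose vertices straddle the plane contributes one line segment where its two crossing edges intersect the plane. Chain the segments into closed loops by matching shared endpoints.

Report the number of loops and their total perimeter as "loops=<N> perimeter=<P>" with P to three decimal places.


loops=1 perimeter=8.464

Straddling triangles (6 of 12):
  (v1,v3,v2) [--+] → (0.705356, 1.22174, 0.3126)–(1.41071, 0, 0.3126)  len=1.4107
  (v3,v4,v2) [--+] → (-0.705356, 1.22174, 0.3126)–(0.705356, 1.22174, 0.3126)  len=1.4107
  (v4,v5,v2) [--+] → (-1.41071, 0, 0.3126)–(-0.705356, 1.22174, 0.3126)  len=1.4107
  (v5,v6,v2) [--+] → (-0.705356, -1.22174, 0.3126)–(-1.41071, 0, 0.3126)  len=1.4107
  (v6,v7,v2) [--+] → (0.705356, -1.22174, 0.3126)–(-0.705356, -1.22174, 0.3126)  len=1.4107
  (v7,v1,v2) [--+] → (1.41071, 0, 0.3126)–(0.705356, -1.22174, 0.3126)  len=1.4107

Chained into 1 loop(s):
  loop 1: 6 segments, perimeter = 8.4644
Total perimeter = 8.464


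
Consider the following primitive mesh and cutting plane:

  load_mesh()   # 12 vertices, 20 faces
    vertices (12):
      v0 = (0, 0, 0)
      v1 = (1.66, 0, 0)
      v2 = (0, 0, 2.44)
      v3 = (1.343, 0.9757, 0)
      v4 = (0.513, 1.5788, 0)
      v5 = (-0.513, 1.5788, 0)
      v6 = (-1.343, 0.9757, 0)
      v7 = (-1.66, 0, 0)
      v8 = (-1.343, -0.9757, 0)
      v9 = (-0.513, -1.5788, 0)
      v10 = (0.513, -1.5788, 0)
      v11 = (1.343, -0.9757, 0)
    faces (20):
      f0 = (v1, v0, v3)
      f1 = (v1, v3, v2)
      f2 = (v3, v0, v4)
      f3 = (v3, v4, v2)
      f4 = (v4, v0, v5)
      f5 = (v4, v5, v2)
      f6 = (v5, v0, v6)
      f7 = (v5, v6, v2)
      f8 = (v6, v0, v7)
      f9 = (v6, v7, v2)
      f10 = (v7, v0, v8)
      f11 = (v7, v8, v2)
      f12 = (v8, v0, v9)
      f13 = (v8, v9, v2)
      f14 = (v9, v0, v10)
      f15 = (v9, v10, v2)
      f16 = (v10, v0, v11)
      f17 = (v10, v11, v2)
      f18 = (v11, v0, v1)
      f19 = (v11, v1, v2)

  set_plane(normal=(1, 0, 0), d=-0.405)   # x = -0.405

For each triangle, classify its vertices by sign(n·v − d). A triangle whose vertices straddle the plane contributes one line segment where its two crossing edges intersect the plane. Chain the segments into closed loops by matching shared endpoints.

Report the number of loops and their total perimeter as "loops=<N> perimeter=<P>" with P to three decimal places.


Straddling triangles (12 of 20):
  (v4,v0,v5) [++-] → (-0.405, 1.24642, 0)–(-0.405, 1.5788, 0)  len=0.3324
  (v4,v5,v2) [+-+] → (-0.405, 1.5788, 0)–(-0.405, 1.24642, 0.513684)  len=0.6118
  (v5,v0,v6) [-+-] → (-0.405, 1.24642, 0)–(-0.405, 0.294236, 0)  len=0.9522
  (v5,v6,v2) [--+] → (-0.405, 0.294236, 1.70418)–(-0.405, 1.24642, 0.513684)  len=1.5245
  (v6,v0,v7) [-+-] → (-0.405, 0.294236, 0)–(-0.405, 0, 0)  len=0.2942
  (v6,v7,v2) [--+] → (-0.405, 0, 1.8447)–(-0.405, 0.294236, 1.70418)  len=0.3261
  (v7,v0,v8) [-+-] → (-0.405, 0, 0)–(-0.405, -0.294236, 0)  len=0.2942
  (v7,v8,v2) [--+] → (-0.405, -0.294236, 1.70418)–(-0.405, 0, 1.8447)  len=0.3261
  (v8,v0,v9) [-+-] → (-0.405, -0.294236, 0)–(-0.405, -1.24642, 0)  len=0.9522
  (v8,v9,v2) [--+] → (-0.405, -1.24642, 0.513684)–(-0.405, -0.294236, 1.70418)  len=1.5245
  (v9,v0,v10) [-++] → (-0.405, -1.24642, 0)–(-0.405, -1.5788, 0)  len=0.3324
  (v9,v10,v2) [-++] → (-0.405, -1.5788, 0)–(-0.405, -1.24642, 0.513684)  len=0.6118

Chained into 1 loop(s):
  loop 1: 12 segments, perimeter = 8.0823
Total perimeter = 8.082

loops=1 perimeter=8.082


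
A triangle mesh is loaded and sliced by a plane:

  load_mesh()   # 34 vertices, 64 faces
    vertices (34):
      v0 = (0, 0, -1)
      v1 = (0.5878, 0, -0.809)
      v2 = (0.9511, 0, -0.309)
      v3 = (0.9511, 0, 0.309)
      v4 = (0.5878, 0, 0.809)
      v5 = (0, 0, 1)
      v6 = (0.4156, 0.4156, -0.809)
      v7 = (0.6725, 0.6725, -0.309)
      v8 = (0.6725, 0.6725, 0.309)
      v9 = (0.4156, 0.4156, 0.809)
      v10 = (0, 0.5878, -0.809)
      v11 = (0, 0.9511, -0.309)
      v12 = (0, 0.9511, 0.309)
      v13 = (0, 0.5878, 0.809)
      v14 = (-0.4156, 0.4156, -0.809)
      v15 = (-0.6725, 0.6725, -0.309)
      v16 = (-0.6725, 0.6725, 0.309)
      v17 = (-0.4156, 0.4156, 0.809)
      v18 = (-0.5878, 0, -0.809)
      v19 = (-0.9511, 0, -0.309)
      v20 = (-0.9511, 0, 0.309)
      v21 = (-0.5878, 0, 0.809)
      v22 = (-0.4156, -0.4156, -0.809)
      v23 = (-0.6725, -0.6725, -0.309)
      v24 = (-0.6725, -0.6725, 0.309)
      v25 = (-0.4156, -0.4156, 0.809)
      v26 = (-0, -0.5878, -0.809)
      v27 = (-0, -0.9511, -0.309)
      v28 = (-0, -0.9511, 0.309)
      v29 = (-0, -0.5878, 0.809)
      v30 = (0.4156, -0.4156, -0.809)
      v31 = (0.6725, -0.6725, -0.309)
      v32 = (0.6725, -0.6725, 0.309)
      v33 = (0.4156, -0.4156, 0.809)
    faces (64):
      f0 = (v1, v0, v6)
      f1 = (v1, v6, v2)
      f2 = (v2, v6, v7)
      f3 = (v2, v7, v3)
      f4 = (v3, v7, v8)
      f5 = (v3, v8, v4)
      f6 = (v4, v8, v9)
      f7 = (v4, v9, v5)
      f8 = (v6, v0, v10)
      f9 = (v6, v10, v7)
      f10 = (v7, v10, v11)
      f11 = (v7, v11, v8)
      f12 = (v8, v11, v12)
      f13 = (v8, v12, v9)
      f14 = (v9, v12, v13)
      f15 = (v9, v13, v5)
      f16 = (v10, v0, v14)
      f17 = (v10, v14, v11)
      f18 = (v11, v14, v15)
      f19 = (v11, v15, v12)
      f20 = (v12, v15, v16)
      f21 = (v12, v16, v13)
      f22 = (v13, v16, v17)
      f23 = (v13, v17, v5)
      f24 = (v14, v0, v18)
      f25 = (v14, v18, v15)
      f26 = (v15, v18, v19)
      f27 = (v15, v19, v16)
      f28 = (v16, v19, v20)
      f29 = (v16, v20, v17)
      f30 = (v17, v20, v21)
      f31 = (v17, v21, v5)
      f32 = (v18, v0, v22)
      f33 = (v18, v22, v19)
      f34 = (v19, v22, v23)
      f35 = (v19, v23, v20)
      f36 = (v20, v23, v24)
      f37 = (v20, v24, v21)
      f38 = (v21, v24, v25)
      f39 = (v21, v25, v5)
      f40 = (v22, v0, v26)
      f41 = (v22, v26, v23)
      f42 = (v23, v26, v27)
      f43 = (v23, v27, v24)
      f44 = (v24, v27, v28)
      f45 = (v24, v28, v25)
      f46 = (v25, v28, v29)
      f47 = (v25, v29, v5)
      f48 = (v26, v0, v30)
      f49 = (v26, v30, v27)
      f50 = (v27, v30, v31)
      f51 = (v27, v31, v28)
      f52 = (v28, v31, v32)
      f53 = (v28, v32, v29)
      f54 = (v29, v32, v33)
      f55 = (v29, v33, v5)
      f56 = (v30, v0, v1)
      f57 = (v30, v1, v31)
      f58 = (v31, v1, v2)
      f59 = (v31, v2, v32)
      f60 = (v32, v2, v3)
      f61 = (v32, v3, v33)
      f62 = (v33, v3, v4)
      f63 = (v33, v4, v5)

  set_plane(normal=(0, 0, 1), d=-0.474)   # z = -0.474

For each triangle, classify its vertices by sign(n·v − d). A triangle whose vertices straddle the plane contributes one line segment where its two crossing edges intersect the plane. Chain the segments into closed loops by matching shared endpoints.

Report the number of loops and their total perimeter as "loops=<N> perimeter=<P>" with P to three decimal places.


Straddling triangles (16 of 64):
  (v1,v6,v2) [--+] → (0.774385, 0.137148, -0.474)–(0.831211, 0, -0.474)  len=0.1485
  (v2,v6,v7) [+-+] → (0.774385, 0.137148, -0.474)–(0.587723, 0.587723, -0.474)  len=0.4877
  (v6,v10,v7) [--+] → (0.450575, 0.644549, -0.474)–(0.587723, 0.587723, -0.474)  len=0.1485
  (v7,v10,v11) [+-+] → (0.450575, 0.644549, -0.474)–(0, 0.831211, -0.474)  len=0.4877
  (v10,v14,v11) [--+] → (-0.137148, 0.774385, -0.474)–(0, 0.831211, -0.474)  len=0.1485
  (v11,v14,v15) [+-+] → (-0.137148, 0.774385, -0.474)–(-0.587723, 0.587723, -0.474)  len=0.4877
  (v14,v18,v15) [--+] → (-0.644549, 0.450575, -0.474)–(-0.587723, 0.587723, -0.474)  len=0.1485
  (v15,v18,v19) [+-+] → (-0.644549, 0.450575, -0.474)–(-0.831211, 0, -0.474)  len=0.4877
  (v18,v22,v19) [--+] → (-0.774385, -0.137148, -0.474)–(-0.831211, 0, -0.474)  len=0.1485
  (v19,v22,v23) [+-+] → (-0.774385, -0.137148, -0.474)–(-0.587723, -0.587723, -0.474)  len=0.4877
  (v22,v26,v23) [--+] → (-0.450575, -0.644549, -0.474)–(-0.587723, -0.587723, -0.474)  len=0.1485
  (v23,v26,v27) [+-+] → (-0.450575, -0.644549, -0.474)–(0, -0.831211, -0.474)  len=0.4877
  (v26,v30,v27) [--+] → (0.137148, -0.774385, -0.474)–(0, -0.831211, -0.474)  len=0.1485
  (v27,v30,v31) [+-+] → (0.137148, -0.774385, -0.474)–(0.587723, -0.587723, -0.474)  len=0.4877
  (v30,v1,v31) [--+] → (0.644549, -0.450575, -0.474)–(0.587723, -0.587723, -0.474)  len=0.1485
  (v31,v1,v2) [+-+] → (0.644549, -0.450575, -0.474)–(0.831211, 0, -0.474)  len=0.4877

Chained into 1 loop(s):
  loop 1: 16 segments, perimeter = 5.0893
Total perimeter = 5.089

loops=1 perimeter=5.089


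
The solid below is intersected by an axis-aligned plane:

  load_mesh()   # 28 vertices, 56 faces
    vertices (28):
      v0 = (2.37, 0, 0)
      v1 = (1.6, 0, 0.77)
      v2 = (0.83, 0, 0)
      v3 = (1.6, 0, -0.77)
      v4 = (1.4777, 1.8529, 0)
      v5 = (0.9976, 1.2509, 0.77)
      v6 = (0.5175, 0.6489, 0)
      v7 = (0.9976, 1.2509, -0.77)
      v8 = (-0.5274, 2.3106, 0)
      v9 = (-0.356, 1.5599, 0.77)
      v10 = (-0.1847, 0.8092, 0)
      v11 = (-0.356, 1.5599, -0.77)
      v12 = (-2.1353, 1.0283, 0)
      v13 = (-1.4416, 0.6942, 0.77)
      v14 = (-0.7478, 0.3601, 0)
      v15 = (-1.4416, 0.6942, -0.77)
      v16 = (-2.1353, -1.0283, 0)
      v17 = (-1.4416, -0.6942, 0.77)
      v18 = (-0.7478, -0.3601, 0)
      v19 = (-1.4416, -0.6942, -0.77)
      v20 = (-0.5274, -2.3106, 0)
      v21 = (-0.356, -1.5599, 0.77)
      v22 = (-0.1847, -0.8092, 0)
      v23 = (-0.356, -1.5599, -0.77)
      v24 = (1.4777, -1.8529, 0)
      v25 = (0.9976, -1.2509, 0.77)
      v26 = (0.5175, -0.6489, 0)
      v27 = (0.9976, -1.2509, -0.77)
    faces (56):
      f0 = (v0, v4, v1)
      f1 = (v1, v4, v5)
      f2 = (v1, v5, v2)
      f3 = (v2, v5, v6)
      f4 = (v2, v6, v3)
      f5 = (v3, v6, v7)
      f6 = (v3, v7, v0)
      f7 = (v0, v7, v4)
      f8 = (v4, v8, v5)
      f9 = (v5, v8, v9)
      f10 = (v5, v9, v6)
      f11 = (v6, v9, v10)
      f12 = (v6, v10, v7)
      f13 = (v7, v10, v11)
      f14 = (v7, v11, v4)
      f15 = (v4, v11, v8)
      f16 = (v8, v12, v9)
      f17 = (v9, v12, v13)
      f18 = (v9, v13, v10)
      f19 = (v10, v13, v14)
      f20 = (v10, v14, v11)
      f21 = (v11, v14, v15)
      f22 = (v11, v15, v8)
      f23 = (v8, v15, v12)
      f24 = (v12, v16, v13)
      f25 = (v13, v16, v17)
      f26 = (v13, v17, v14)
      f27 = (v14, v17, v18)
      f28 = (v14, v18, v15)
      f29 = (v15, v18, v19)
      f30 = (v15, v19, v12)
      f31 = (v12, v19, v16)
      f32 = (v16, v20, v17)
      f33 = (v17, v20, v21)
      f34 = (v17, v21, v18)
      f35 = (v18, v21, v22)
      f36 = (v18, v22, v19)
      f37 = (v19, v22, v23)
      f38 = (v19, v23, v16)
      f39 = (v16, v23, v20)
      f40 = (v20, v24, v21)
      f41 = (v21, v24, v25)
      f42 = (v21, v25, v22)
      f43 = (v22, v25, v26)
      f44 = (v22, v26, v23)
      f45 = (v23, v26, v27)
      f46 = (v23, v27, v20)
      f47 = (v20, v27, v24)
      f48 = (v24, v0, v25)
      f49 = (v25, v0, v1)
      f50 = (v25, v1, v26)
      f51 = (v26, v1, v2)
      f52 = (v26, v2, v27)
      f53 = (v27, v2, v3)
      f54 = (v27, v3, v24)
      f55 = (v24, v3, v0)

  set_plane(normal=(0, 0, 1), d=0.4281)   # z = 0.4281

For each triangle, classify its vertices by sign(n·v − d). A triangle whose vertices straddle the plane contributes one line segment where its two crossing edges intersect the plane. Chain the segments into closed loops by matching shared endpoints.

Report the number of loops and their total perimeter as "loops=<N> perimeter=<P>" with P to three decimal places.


Straddling triangles (28 of 56):
  (v0,v4,v1) [--+] → (1.5457, 0.822736, 0.4281)–(1.9419, 0, 0.4281)  len=0.9132
  (v1,v4,v5) [+-+] → (1.5457, 0.822736, 0.4281)–(1.21078, 1.5182, 0.4281)  len=0.7719
  (v1,v5,v2) [++-] → (0.923181, 0.695468, 0.4281)–(1.2581, 0, 0.4281)  len=0.7719
  (v2,v5,v6) [-+-] → (0.923181, 0.695468, 0.4281)–(0.784423, 0.983596, 0.4281)  len=0.3198
  (v4,v8,v5) [--+] → (0.32046, 1.72143, 0.4281)–(1.21078, 1.5182, 0.4281)  len=0.9132
  (v5,v8,v9) [+-+] → (0.32046, 1.72143, 0.4281)–(-0.432106, 1.89323, 0.4281)  len=0.7719
  (v5,v9,v6) [++-] → (0.0318567, 1.15539, 0.4281)–(0.784423, 0.983596, 0.4281)  len=0.7719
  (v6,v9,v10) [-+-] → (0.0318567, 1.15539, 0.4281)–(-0.279938, 1.22657, 0.4281)  len=0.3198
  (v8,v12,v9) [--+] → (-1.14606, 1.32386, 0.4281)–(-0.432106, 1.89323, 0.4281)  len=0.9132
  (v9,v12,v13) [+-+] → (-1.14606, 1.32386, 0.4281)–(-1.74962, 0.842549, 0.4281)  len=0.7720
  (v9,v13,v10) [++-] → (-0.883504, 0.745263, 0.4281)–(-0.279938, 1.22657, 0.4281)  len=0.7720
  (v10,v13,v14) [-+-] → (-0.883504, 0.745263, 0.4281)–(-1.13353, 0.545851, 0.4281)  len=0.3198
  (v12,v16,v13) [--+] → (-1.74962, -0.0706347, 0.4281)–(-1.74962, 0.842549, 0.4281)  len=0.9132
  (v13,v16,v17) [+-+] → (-1.74962, -0.0706347, 0.4281)–(-1.74962, -0.842549, 0.4281)  len=0.7719
  (v13,v17,v14) [++-] → (-1.13353, -0.226063, 0.4281)–(-1.13353, 0.545851, 0.4281)  len=0.7719
  (v14,v17,v18) [-+-] → (-1.13353, -0.226063, 0.4281)–(-1.13353, -0.545851, 0.4281)  len=0.3198
  (v16,v20,v17) [--+] → (-1.03567, -1.41192, 0.4281)–(-1.74962, -0.842549, 0.4281)  len=0.9132
  (v17,v20,v21) [+-+] → (-1.03567, -1.41192, 0.4281)–(-0.432106, -1.89323, 0.4281)  len=0.7720
  (v17,v21,v18) [++-] → (-0.529969, -1.02716, 0.4281)–(-1.13353, -0.545851, 0.4281)  len=0.7720
  (v18,v21,v22) [-+-] → (-0.529969, -1.02716, 0.4281)–(-0.279938, -1.22657, 0.4281)  len=0.3198
  (v20,v24,v21) [--+] → (0.45821, -1.69, 0.4281)–(-0.432106, -1.89323, 0.4281)  len=0.9132
  (v21,v24,v25) [+-+] → (0.45821, -1.69, 0.4281)–(1.21078, -1.5182, 0.4281)  len=0.7719
  (v21,v25,v22) [++-] → (0.472628, -1.05477, 0.4281)–(-0.279938, -1.22657, 0.4281)  len=0.7719
  (v22,v25,v26) [-+-] → (0.472628, -1.05477, 0.4281)–(0.784423, -0.983596, 0.4281)  len=0.3198
  (v24,v0,v25) [--+] → (1.60698, -0.695468, 0.4281)–(1.21078, -1.5182, 0.4281)  len=0.9132
  (v25,v0,v1) [+-+] → (1.60698, -0.695468, 0.4281)–(1.9419, 0, 0.4281)  len=0.7719
  (v25,v1,v26) [++-] → (1.11934, -0.288128, 0.4281)–(0.784423, -0.983596, 0.4281)  len=0.7719
  (v26,v1,v2) [-+-] → (1.11934, -0.288128, 0.4281)–(1.2581, 0, 0.4281)  len=0.3198

Chained into 2 loop(s):
  loop 1: 14 segments, perimeter = 11.7959
  loop 2: 14 segments, perimeter = 7.6422
Total perimeter = 19.438

loops=2 perimeter=19.438


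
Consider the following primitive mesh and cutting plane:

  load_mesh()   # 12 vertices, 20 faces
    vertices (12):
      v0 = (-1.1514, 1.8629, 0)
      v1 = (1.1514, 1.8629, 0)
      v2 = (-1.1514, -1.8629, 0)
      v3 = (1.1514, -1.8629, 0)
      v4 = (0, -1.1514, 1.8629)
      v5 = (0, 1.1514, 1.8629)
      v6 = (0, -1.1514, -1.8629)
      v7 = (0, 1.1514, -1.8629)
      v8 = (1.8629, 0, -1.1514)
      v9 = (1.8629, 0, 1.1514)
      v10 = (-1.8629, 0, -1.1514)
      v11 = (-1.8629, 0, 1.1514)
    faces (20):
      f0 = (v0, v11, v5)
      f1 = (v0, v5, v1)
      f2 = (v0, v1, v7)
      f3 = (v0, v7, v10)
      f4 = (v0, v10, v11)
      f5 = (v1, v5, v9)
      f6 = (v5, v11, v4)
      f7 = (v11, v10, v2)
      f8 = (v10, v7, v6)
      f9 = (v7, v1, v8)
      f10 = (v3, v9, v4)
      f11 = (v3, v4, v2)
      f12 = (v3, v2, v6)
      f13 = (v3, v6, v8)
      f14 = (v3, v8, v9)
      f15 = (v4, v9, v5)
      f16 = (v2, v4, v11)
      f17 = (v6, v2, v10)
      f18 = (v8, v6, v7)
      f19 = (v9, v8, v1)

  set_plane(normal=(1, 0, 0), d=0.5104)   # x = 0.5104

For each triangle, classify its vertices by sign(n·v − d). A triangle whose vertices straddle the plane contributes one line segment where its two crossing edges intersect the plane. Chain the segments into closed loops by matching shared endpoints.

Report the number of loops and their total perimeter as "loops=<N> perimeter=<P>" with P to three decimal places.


Straddling triangles (10 of 20):
  (v0,v5,v1) [--+] → (0.5104, 1.4668, 1.0371)–(0.5104, 1.8629, 0)  len=1.1102
  (v0,v1,v7) [-+-] → (0.5104, 1.8629, 0)–(0.5104, 1.4668, -1.0371)  len=1.1102
  (v1,v5,v9) [+-+] → (0.5104, 1.4668, 1.0371)–(0.5104, 0.835938, 1.66796)  len=0.8922
  (v7,v1,v8) [-++] → (0.5104, 1.4668, -1.0371)–(0.5104, 0.835938, -1.66796)  len=0.8922
  (v3,v9,v4) [++-] → (0.5104, -0.835938, 1.66796)–(0.5104, -1.4668, 1.0371)  len=0.8922
  (v3,v4,v2) [+--] → (0.5104, -1.4668, 1.0371)–(0.5104, -1.8629, 0)  len=1.1102
  (v3,v2,v6) [+--] → (0.5104, -1.8629, 0)–(0.5104, -1.4668, -1.0371)  len=1.1102
  (v3,v6,v8) [+-+] → (0.5104, -1.4668, -1.0371)–(0.5104, -0.835938, -1.66796)  len=0.8922
  (v4,v9,v5) [-+-] → (0.5104, -0.835938, 1.66796)–(0.5104, 0.835938, 1.66796)  len=1.6719
  (v8,v6,v7) [+--] → (0.5104, -0.835938, -1.66796)–(0.5104, 0.835938, -1.66796)  len=1.6719

Chained into 1 loop(s):
  loop 1: 10 segments, perimeter = 11.3531
Total perimeter = 11.353

loops=1 perimeter=11.353


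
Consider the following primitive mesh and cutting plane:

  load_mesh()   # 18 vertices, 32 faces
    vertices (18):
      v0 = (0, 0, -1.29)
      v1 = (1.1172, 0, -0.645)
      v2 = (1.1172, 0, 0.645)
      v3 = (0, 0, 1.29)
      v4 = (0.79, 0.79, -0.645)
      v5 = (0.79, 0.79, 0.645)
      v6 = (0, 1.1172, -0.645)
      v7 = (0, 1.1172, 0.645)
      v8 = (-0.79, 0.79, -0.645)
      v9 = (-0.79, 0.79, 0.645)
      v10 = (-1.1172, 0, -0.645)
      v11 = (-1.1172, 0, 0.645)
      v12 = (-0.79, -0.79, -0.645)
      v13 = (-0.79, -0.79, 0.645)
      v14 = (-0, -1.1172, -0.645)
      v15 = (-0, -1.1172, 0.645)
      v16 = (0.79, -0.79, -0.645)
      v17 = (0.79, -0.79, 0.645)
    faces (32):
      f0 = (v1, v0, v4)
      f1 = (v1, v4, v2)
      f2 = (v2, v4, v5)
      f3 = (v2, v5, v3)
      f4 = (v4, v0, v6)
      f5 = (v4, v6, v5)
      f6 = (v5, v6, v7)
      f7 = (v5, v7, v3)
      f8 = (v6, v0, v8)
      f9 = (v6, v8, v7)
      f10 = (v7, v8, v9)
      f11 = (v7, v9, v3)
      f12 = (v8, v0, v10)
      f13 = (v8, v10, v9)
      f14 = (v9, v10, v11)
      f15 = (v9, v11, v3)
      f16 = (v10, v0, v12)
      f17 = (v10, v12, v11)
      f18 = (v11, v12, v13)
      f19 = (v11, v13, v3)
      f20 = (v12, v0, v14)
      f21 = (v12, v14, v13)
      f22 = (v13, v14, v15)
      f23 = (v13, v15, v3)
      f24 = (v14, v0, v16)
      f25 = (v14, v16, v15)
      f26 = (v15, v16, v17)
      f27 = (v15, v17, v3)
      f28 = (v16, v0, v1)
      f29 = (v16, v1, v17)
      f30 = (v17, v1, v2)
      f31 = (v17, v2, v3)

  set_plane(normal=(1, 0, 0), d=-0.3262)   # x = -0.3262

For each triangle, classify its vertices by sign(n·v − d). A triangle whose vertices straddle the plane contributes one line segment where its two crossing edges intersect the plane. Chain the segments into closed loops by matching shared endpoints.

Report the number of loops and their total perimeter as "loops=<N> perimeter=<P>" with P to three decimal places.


Straddling triangles (12 of 32):
  (v6,v0,v8) [++-] → (-0.3262, 0.3262, -1.02367)–(-0.3262, 0.982095, -0.645)  len=0.7574
  (v6,v8,v7) [+-+] → (-0.3262, 0.982095, -0.645)–(-0.3262, 0.982095, 0.112344)  len=0.7573
  (v7,v8,v9) [+--] → (-0.3262, 0.982095, 0.112344)–(-0.3262, 0.982095, 0.645)  len=0.5327
  (v7,v9,v3) [+-+] → (-0.3262, 0.982095, 0.645)–(-0.3262, 0.3262, 1.02367)  len=0.7574
  (v8,v0,v10) [-+-] → (-0.3262, 0.3262, -1.02367)–(-0.3262, 0, -1.10167)  len=0.3354
  (v9,v11,v3) [--+] → (-0.3262, 0, 1.10167)–(-0.3262, 0.3262, 1.02367)  len=0.3354
  (v10,v0,v12) [-+-] → (-0.3262, 0, -1.10167)–(-0.3262, -0.3262, -1.02367)  len=0.3354
  (v11,v13,v3) [--+] → (-0.3262, -0.3262, 1.02367)–(-0.3262, 0, 1.10167)  len=0.3354
  (v12,v0,v14) [-++] → (-0.3262, -0.3262, -1.02367)–(-0.3262, -0.982095, -0.645)  len=0.7574
  (v12,v14,v13) [-+-] → (-0.3262, -0.982095, -0.645)–(-0.3262, -0.982095, -0.112344)  len=0.5327
  (v13,v14,v15) [-++] → (-0.3262, -0.982095, -0.112344)–(-0.3262, -0.982095, 0.645)  len=0.7573
  (v13,v15,v3) [-++] → (-0.3262, -0.982095, 0.645)–(-0.3262, -0.3262, 1.02367)  len=0.7574

Chained into 1 loop(s):
  loop 1: 12 segments, perimeter = 6.9510
Total perimeter = 6.951

loops=1 perimeter=6.951


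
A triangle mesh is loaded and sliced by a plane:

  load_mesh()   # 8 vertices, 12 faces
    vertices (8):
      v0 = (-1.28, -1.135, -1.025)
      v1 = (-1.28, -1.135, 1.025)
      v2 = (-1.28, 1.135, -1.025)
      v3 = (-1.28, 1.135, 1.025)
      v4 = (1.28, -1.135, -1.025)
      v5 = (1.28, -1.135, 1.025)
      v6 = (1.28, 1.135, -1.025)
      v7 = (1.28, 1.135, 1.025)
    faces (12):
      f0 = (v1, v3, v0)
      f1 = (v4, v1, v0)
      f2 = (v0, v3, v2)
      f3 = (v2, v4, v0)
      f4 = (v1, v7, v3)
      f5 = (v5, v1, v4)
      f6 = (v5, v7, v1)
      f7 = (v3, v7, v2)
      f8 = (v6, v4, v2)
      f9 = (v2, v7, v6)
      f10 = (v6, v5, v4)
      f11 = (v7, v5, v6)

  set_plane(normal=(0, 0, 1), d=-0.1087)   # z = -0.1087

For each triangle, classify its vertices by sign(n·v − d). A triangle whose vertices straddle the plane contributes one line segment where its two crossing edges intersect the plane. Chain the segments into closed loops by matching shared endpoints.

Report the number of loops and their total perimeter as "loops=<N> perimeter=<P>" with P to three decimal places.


Straddling triangles (8 of 12):
  (v1,v3,v0) [++-] → (-1.28, -0.120365, -0.1087)–(-1.28, -1.135, -0.1087)  len=1.0146
  (v4,v1,v0) [-+-] → (0.135742, -1.135, -0.1087)–(-1.28, -1.135, -0.1087)  len=1.4157
  (v0,v3,v2) [-+-] → (-1.28, -0.120365, -0.1087)–(-1.28, 1.135, -0.1087)  len=1.2554
  (v5,v1,v4) [++-] → (0.135742, -1.135, -0.1087)–(1.28, -1.135, -0.1087)  len=1.1443
  (v3,v7,v2) [++-] → (-0.135742, 1.135, -0.1087)–(-1.28, 1.135, -0.1087)  len=1.1443
  (v2,v7,v6) [-+-] → (-0.135742, 1.135, -0.1087)–(1.28, 1.135, -0.1087)  len=1.4157
  (v6,v5,v4) [-+-] → (1.28, 0.120365, -0.1087)–(1.28, -1.135, -0.1087)  len=1.2554
  (v7,v5,v6) [++-] → (1.28, 0.120365, -0.1087)–(1.28, 1.135, -0.1087)  len=1.0146

Chained into 1 loop(s):
  loop 1: 8 segments, perimeter = 9.6600
Total perimeter = 9.660

loops=1 perimeter=9.660


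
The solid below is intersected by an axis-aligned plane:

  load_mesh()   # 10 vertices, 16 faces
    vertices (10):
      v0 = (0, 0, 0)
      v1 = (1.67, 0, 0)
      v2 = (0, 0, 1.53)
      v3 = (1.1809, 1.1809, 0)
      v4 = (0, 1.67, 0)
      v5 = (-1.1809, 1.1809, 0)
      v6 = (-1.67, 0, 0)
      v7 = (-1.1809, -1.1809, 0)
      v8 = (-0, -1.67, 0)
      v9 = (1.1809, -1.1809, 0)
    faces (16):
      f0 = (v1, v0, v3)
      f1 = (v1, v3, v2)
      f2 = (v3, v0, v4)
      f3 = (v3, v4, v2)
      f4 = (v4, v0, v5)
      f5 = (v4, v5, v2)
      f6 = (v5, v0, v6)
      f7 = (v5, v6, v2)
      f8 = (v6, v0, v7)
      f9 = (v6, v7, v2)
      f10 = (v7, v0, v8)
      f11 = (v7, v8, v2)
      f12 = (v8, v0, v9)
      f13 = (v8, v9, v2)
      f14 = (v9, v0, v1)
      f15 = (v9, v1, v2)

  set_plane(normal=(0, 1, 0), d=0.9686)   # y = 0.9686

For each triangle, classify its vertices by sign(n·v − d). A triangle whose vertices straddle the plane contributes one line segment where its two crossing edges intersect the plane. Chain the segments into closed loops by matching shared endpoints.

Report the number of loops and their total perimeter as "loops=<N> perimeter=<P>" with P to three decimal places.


Straddling triangles (8 of 16):
  (v1,v0,v3) [--+] → (0.9686, 0.9686, 0)–(1.26883, 0.9686, 0)  len=0.3002
  (v1,v3,v2) [-+-] → (1.26883, 0.9686, 0)–(0.9686, 0.9686, 0.275061)  len=0.4072
  (v3,v0,v4) [+-+] → (0.9686, 0.9686, 0)–(0, 0.9686, 0)  len=0.9686
  (v3,v4,v2) [++-] → (0, 0.9686, 0.6426)–(0.9686, 0.9686, 0.275061)  len=1.0360
  (v4,v0,v5) [+-+] → (0, 0.9686, 0)–(-0.9686, 0.9686, 0)  len=0.9686
  (v4,v5,v2) [++-] → (-0.9686, 0.9686, 0.275061)–(0, 0.9686, 0.6426)  len=1.0360
  (v5,v0,v6) [+--] → (-0.9686, 0.9686, 0)–(-1.26883, 0.9686, 0)  len=0.3002
  (v5,v6,v2) [+--] → (-1.26883, 0.9686, 0)–(-0.9686, 0.9686, 0.275061)  len=0.4072

Chained into 1 loop(s):
  loop 1: 8 segments, perimeter = 5.4240
Total perimeter = 5.424

loops=1 perimeter=5.424


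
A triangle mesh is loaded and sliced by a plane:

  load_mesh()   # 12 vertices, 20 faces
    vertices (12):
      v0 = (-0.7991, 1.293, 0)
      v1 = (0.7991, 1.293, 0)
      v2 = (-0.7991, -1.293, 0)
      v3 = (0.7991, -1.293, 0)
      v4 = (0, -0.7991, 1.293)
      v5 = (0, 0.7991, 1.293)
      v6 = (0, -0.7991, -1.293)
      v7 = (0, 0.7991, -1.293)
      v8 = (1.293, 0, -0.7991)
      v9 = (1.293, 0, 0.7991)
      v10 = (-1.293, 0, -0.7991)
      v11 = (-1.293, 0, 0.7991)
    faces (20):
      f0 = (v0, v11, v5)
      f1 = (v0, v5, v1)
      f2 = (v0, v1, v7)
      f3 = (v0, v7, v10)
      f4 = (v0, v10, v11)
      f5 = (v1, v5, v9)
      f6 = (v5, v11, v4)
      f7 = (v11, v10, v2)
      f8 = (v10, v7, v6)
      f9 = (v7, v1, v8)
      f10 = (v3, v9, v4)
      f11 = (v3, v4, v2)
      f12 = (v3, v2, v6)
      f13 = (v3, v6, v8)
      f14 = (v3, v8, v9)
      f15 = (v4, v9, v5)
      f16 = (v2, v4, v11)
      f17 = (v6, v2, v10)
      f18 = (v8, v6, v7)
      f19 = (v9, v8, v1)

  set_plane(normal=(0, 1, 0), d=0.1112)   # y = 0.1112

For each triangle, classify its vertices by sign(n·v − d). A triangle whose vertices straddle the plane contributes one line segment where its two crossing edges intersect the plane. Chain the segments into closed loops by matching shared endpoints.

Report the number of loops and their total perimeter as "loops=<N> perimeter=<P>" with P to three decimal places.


Straddling triangles (10 of 20):
  (v0,v11,v5) [+-+] → (-1.25052, 0.1112, 0.730376)–(-1.11307, 0.1112, 0.867829)  len=0.1944
  (v0,v7,v10) [++-] → (-1.11307, 0.1112, -0.867829)–(-1.25052, 0.1112, -0.730376)  len=0.1944
  (v0,v10,v11) [+--] → (-1.25052, 0.1112, -0.730376)–(-1.25052, 0.1112, 0.730376)  len=1.4608
  (v1,v5,v9) [++-] → (1.11307, 0.1112, 0.867829)–(1.25052, 0.1112, 0.730376)  len=0.1944
  (v5,v11,v4) [+--] → (-1.11307, 0.1112, 0.867829)–(0, 0.1112, 1.293)  len=1.1915
  (v10,v7,v6) [-+-] → (-1.11307, 0.1112, -0.867829)–(0, 0.1112, -1.293)  len=1.1915
  (v7,v1,v8) [++-] → (1.25052, 0.1112, -0.730376)–(1.11307, 0.1112, -0.867829)  len=0.1944
  (v4,v9,v5) [--+] → (1.11307, 0.1112, 0.867829)–(0, 0.1112, 1.293)  len=1.1915
  (v8,v6,v7) [--+] → (0, 0.1112, -1.293)–(1.11307, 0.1112, -0.867829)  len=1.1915
  (v9,v8,v1) [--+] → (1.25052, 0.1112, -0.730376)–(1.25052, 0.1112, 0.730376)  len=1.4608

Chained into 1 loop(s):
  loop 1: 10 segments, perimeter = 8.4651
Total perimeter = 8.465

loops=1 perimeter=8.465


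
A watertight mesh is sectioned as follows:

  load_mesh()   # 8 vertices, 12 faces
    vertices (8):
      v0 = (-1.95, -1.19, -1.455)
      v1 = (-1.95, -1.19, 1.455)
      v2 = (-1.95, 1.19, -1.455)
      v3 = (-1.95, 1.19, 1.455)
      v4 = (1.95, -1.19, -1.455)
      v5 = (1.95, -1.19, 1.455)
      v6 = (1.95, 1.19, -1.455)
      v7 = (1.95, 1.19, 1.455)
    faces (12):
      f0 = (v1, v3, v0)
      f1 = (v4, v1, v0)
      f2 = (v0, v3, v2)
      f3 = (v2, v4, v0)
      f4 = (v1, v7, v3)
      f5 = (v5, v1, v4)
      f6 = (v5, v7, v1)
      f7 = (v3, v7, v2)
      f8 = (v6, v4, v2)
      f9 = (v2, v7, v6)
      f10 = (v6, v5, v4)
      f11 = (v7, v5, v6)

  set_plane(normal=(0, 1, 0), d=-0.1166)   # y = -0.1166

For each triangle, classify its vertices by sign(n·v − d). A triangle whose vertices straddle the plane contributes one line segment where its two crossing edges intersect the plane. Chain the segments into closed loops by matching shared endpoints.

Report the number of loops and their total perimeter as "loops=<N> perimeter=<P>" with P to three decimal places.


Straddling triangles (8 of 12):
  (v1,v3,v0) [-+-] → (-1.95, -0.1166, 1.455)–(-1.95, -0.1166, -0.142566)  len=1.5976
  (v0,v3,v2) [-++] → (-1.95, -0.1166, -0.142566)–(-1.95, -0.1166, -1.455)  len=1.3124
  (v2,v4,v0) [+--] → (0.191067, -0.1166, -1.455)–(-1.95, -0.1166, -1.455)  len=2.1411
  (v1,v7,v3) [-++] → (-0.191067, -0.1166, 1.455)–(-1.95, -0.1166, 1.455)  len=1.7589
  (v5,v7,v1) [-+-] → (1.95, -0.1166, 1.455)–(-0.191067, -0.1166, 1.455)  len=2.1411
  (v6,v4,v2) [+-+] → (1.95, -0.1166, -1.455)–(0.191067, -0.1166, -1.455)  len=1.7589
  (v6,v5,v4) [+--] → (1.95, -0.1166, 0.142566)–(1.95, -0.1166, -1.455)  len=1.5976
  (v7,v5,v6) [+-+] → (1.95, -0.1166, 1.455)–(1.95, -0.1166, 0.142566)  len=1.3124

Chained into 1 loop(s):
  loop 1: 8 segments, perimeter = 13.6200
Total perimeter = 13.620

loops=1 perimeter=13.620


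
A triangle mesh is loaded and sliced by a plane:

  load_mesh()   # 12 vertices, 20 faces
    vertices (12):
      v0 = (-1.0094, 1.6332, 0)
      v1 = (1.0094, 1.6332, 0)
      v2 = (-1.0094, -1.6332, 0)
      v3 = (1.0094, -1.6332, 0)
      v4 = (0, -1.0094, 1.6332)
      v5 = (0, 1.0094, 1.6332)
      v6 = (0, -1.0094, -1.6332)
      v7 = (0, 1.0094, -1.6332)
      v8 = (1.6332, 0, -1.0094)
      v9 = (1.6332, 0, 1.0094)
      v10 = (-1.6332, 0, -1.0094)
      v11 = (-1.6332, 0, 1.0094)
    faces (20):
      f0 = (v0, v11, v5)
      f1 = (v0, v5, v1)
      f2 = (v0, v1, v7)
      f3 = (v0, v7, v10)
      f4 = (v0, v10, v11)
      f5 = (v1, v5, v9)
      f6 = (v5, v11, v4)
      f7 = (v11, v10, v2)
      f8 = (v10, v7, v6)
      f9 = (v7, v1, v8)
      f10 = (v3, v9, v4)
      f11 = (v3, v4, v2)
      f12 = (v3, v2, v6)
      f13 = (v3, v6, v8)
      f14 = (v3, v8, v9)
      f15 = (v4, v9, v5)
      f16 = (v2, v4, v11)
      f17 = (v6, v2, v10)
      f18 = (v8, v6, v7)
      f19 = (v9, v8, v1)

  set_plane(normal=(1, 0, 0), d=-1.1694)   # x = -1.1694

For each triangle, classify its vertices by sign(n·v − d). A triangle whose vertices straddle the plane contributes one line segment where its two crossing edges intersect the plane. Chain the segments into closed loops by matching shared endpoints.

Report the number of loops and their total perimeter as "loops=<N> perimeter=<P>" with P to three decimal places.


Straddling triangles (8 of 20):
  (v0,v11,v5) [+-+] → (-1.1694, 1.2143, 0.258903)–(-1.1694, 0.286652, 1.18655)  len=1.3119
  (v0,v7,v10) [++-] → (-1.1694, 0.286652, -1.18655)–(-1.1694, 1.2143, -0.258903)  len=1.3119
  (v0,v10,v11) [+--] → (-1.1694, 1.2143, -0.258903)–(-1.1694, 1.2143, 0.258903)  len=0.5178
  (v5,v11,v4) [+-+] → (-1.1694, 0.286652, 1.18655)–(-1.1694, -0.286652, 1.18655)  len=0.5733
  (v11,v10,v2) [--+] → (-1.1694, -1.2143, -0.258903)–(-1.1694, -1.2143, 0.258903)  len=0.5178
  (v10,v7,v6) [-++] → (-1.1694, 0.286652, -1.18655)–(-1.1694, -0.286652, -1.18655)  len=0.5733
  (v2,v4,v11) [++-] → (-1.1694, -0.286652, 1.18655)–(-1.1694, -1.2143, 0.258903)  len=1.3119
  (v6,v2,v10) [++-] → (-1.1694, -1.2143, -0.258903)–(-1.1694, -0.286652, -1.18655)  len=1.3119

Chained into 1 loop(s):
  loop 1: 8 segments, perimeter = 7.4298
Total perimeter = 7.430

loops=1 perimeter=7.430


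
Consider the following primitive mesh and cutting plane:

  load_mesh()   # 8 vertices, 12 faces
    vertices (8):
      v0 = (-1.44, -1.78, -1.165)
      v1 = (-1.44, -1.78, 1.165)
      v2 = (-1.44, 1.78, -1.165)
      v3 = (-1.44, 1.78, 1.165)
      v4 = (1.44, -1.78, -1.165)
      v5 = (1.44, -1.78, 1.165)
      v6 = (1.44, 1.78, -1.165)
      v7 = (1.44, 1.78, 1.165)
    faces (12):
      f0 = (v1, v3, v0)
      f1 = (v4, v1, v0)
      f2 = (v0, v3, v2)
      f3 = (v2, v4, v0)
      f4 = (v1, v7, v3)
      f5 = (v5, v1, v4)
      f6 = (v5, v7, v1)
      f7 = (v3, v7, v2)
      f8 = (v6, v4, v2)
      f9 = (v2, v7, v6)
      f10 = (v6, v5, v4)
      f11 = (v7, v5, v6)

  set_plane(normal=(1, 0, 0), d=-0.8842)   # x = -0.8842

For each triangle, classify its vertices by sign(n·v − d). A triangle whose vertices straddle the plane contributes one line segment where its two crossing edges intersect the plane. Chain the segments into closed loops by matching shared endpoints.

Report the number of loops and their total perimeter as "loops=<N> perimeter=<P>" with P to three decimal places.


loops=1 perimeter=11.780

Straddling triangles (8 of 12):
  (v4,v1,v0) [+--] → (-0.8842, -1.78, 0.715342)–(-0.8842, -1.78, -1.165)  len=1.8803
  (v2,v4,v0) [-+-] → (-0.8842, 1.09297, -1.165)–(-0.8842, -1.78, -1.165)  len=2.8730
  (v1,v7,v3) [-+-] → (-0.8842, -1.09297, 1.165)–(-0.8842, 1.78, 1.165)  len=2.8730
  (v5,v1,v4) [+-+] → (-0.8842, -1.78, 1.165)–(-0.8842, -1.78, 0.715342)  len=0.4497
  (v5,v7,v1) [++-] → (-0.8842, -1.09297, 1.165)–(-0.8842, -1.78, 1.165)  len=0.6870
  (v3,v7,v2) [-+-] → (-0.8842, 1.78, 1.165)–(-0.8842, 1.78, -0.715342)  len=1.8803
  (v6,v4,v2) [++-] → (-0.8842, 1.09297, -1.165)–(-0.8842, 1.78, -1.165)  len=0.6870
  (v2,v7,v6) [-++] → (-0.8842, 1.78, -0.715342)–(-0.8842, 1.78, -1.165)  len=0.4497

Chained into 1 loop(s):
  loop 1: 8 segments, perimeter = 11.7800
Total perimeter = 11.780


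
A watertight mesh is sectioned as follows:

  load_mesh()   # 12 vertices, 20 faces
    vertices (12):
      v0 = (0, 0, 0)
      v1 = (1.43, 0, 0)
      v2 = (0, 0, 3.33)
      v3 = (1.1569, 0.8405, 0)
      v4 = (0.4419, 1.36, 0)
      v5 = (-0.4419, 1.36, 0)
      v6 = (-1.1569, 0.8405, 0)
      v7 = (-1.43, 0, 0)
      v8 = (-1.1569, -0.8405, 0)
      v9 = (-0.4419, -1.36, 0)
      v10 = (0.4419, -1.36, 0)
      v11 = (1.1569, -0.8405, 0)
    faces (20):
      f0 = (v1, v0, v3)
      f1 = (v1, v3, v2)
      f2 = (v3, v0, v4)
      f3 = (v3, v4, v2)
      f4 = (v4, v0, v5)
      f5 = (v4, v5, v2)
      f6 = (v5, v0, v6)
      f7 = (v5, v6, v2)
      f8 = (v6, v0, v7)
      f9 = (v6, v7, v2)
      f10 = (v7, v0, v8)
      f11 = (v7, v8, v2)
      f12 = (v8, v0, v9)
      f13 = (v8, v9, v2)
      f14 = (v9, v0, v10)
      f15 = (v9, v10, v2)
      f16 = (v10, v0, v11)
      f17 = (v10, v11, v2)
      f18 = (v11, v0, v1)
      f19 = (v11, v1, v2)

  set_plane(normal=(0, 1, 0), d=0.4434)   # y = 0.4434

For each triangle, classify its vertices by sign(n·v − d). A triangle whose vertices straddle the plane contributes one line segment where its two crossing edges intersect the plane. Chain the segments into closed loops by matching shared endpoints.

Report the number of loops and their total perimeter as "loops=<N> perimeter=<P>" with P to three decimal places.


loops=1 perimeter=7.919

Straddling triangles (10 of 20):
  (v1,v0,v3) [--+] → (0.610315, 0.4434, 0)–(1.28593, 0.4434, 0)  len=0.6756
  (v1,v3,v2) [-+-] → (1.28593, 0.4434, 0)–(0.610315, 0.4434, 1.57328)  len=1.7122
  (v3,v0,v4) [+-+] → (0.610315, 0.4434, 0)–(0.144072, 0.4434, 0)  len=0.4662
  (v3,v4,v2) [++-] → (0.144072, 0.4434, 2.24432)–(0.610315, 0.4434, 1.57328)  len=0.8171
  (v4,v0,v5) [+-+] → (0.144072, 0.4434, 0)–(-0.144072, 0.4434, 0)  len=0.2881
  (v4,v5,v2) [++-] → (-0.144072, 0.4434, 2.24432)–(0.144072, 0.4434, 2.24432)  len=0.2881
  (v5,v0,v6) [+-+] → (-0.144072, 0.4434, 0)–(-0.610315, 0.4434, 0)  len=0.4662
  (v5,v6,v2) [++-] → (-0.610315, 0.4434, 1.57328)–(-0.144072, 0.4434, 2.24432)  len=0.8171
  (v6,v0,v7) [+--] → (-0.610315, 0.4434, 0)–(-1.28593, 0.4434, 0)  len=0.6756
  (v6,v7,v2) [+--] → (-1.28593, 0.4434, 0)–(-0.610315, 0.4434, 1.57328)  len=1.7122

Chained into 1 loop(s):
  loop 1: 10 segments, perimeter = 7.9187
Total perimeter = 7.919
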